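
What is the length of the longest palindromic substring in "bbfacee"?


Input: "bbfacee"
Checking substrings for palindromes:
  [0:2] "bb" (len 2) => palindrome
  [5:7] "ee" (len 2) => palindrome
Longest palindromic substring: "bb" with length 2

2


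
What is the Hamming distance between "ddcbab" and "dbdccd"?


Comparing "ddcbab" and "dbdccd" position by position:
  Position 0: 'd' vs 'd' => same
  Position 1: 'd' vs 'b' => differ
  Position 2: 'c' vs 'd' => differ
  Position 3: 'b' vs 'c' => differ
  Position 4: 'a' vs 'c' => differ
  Position 5: 'b' vs 'd' => differ
Total differences (Hamming distance): 5

5


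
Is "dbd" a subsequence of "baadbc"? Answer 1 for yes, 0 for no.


Check if "dbd" is a subsequence of "baadbc"
Greedy scan:
  Position 0 ('b'): no match needed
  Position 1 ('a'): no match needed
  Position 2 ('a'): no match needed
  Position 3 ('d'): matches sub[0] = 'd'
  Position 4 ('b'): matches sub[1] = 'b'
  Position 5 ('c'): no match needed
Only matched 2/3 characters => not a subsequence

0


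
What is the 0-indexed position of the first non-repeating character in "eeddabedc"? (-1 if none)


Input: eeddabedc
Character frequencies:
  'a': 1
  'b': 1
  'c': 1
  'd': 3
  'e': 3
Scanning left to right for freq == 1:
  Position 0 ('e'): freq=3, skip
  Position 1 ('e'): freq=3, skip
  Position 2 ('d'): freq=3, skip
  Position 3 ('d'): freq=3, skip
  Position 4 ('a'): unique! => answer = 4

4


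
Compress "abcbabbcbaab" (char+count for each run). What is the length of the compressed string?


Input: abcbabbcbaab
Runs:
  'a' x 1 => "a1"
  'b' x 1 => "b1"
  'c' x 1 => "c1"
  'b' x 1 => "b1"
  'a' x 1 => "a1"
  'b' x 2 => "b2"
  'c' x 1 => "c1"
  'b' x 1 => "b1"
  'a' x 2 => "a2"
  'b' x 1 => "b1"
Compressed: "a1b1c1b1a1b2c1b1a2b1"
Compressed length: 20

20


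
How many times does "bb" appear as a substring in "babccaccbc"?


Searching for "bb" in "babccaccbc"
Scanning each position:
  Position 0: "ba" => no
  Position 1: "ab" => no
  Position 2: "bc" => no
  Position 3: "cc" => no
  Position 4: "ca" => no
  Position 5: "ac" => no
  Position 6: "cc" => no
  Position 7: "cb" => no
  Position 8: "bc" => no
Total occurrences: 0

0


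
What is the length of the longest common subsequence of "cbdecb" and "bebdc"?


LCS of "cbdecb" and "bebdc"
DP table:
           b    e    b    d    c
      0    0    0    0    0    0
  c   0    0    0    0    0    1
  b   0    1    1    1    1    1
  d   0    1    1    1    2    2
  e   0    1    2    2    2    2
  c   0    1    2    2    2    3
  b   0    1    2    3    3    3
LCS length = dp[6][5] = 3

3


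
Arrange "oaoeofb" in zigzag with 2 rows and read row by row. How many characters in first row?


Zigzag "oaoeofb" into 2 rows:
Placing characters:
  'o' => row 0
  'a' => row 1
  'o' => row 0
  'e' => row 1
  'o' => row 0
  'f' => row 1
  'b' => row 0
Rows:
  Row 0: "ooob"
  Row 1: "aef"
First row length: 4

4


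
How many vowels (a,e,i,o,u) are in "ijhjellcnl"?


Input: ijhjellcnl
Checking each character:
  'i' at position 0: vowel (running total: 1)
  'j' at position 1: consonant
  'h' at position 2: consonant
  'j' at position 3: consonant
  'e' at position 4: vowel (running total: 2)
  'l' at position 5: consonant
  'l' at position 6: consonant
  'c' at position 7: consonant
  'n' at position 8: consonant
  'l' at position 9: consonant
Total vowels: 2

2


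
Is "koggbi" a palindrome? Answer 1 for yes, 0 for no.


Input: koggbi
Reversed: ibggok
  Compare pos 0 ('k') with pos 5 ('i'): MISMATCH
  Compare pos 1 ('o') with pos 4 ('b'): MISMATCH
  Compare pos 2 ('g') with pos 3 ('g'): match
Result: not a palindrome

0


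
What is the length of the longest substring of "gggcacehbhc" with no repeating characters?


Input: "gggcacehbhc"
Sliding window (track last position of each char):
  Position 0 ('g'): window [0,0] length 1 -- new best
  Position 1 ('g'): repeat (last at 0), move window start to 1
  Position 1 ('g'): window [1,1] length 1
  Position 2 ('g'): repeat (last at 1), move window start to 2
  Position 2 ('g'): window [2,2] length 1
  Position 3 ('c'): window [2,3] length 2 -- new best
  Position 4 ('a'): window [2,4] length 3 -- new best
  Position 5 ('c'): repeat (last at 3), move window start to 4
  Position 5 ('c'): window [4,5] length 2
  Position 6 ('e'): window [4,6] length 3
  Position 7 ('h'): window [4,7] length 4 -- new best
  Position 8 ('b'): window [4,8] length 5 -- new best
  Position 9 ('h'): repeat (last at 7), move window start to 8
  Position 9 ('h'): window [8,9] length 2
  Position 10 ('c'): window [8,10] length 3
Longest substring with no repeats: "acehb" with length 5

5


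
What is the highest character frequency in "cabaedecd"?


Input: cabaedecd
Character counts:
  'a': 2
  'b': 1
  'c': 2
  'd': 2
  'e': 2
Maximum frequency: 2

2


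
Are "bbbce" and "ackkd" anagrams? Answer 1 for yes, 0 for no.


Strings: "bbbce", "ackkd"
Sorted first:  bbbce
Sorted second: acdkk
Differ at position 0: 'b' vs 'a' => not anagrams

0


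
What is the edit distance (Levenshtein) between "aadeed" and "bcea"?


Computing edit distance: "aadeed" -> "bcea"
DP table:
           b    c    e    a
      0    1    2    3    4
  a   1    1    2    3    3
  a   2    2    2    3    3
  d   3    3    3    3    4
  e   4    4    4    3    4
  e   5    5    5    4    4
  d   6    6    6    5    5
Edit distance = dp[6][4] = 5

5


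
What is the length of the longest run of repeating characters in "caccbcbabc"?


Input: "caccbcbabc"
Scanning for longest run:
  Position 1 ('a'): new char, reset run to 1
  Position 2 ('c'): new char, reset run to 1
  Position 3 ('c'): continues run of 'c', length=2
  Position 4 ('b'): new char, reset run to 1
  Position 5 ('c'): new char, reset run to 1
  Position 6 ('b'): new char, reset run to 1
  Position 7 ('a'): new char, reset run to 1
  Position 8 ('b'): new char, reset run to 1
  Position 9 ('c'): new char, reset run to 1
Longest run: 'c' with length 2

2


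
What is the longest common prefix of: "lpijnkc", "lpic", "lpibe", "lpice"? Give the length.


Words: lpijnkc, lpic, lpibe, lpice
  Position 0: all 'l' => match
  Position 1: all 'p' => match
  Position 2: all 'i' => match
  Position 3: ('j', 'c', 'b', 'c') => mismatch, stop
LCP = "lpi" (length 3)

3


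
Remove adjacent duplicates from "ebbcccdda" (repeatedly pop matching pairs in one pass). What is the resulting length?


Input: ebbcccdda
Stack-based adjacent duplicate removal:
  Read 'e': push. Stack: e
  Read 'b': push. Stack: eb
  Read 'b': matches stack top 'b' => pop. Stack: e
  Read 'c': push. Stack: ec
  Read 'c': matches stack top 'c' => pop. Stack: e
  Read 'c': push. Stack: ec
  Read 'd': push. Stack: ecd
  Read 'd': matches stack top 'd' => pop. Stack: ec
  Read 'a': push. Stack: eca
Final stack: "eca" (length 3)

3


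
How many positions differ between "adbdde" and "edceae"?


Comparing "adbdde" and "edceae" position by position:
  Position 0: 'a' vs 'e' => DIFFER
  Position 1: 'd' vs 'd' => same
  Position 2: 'b' vs 'c' => DIFFER
  Position 3: 'd' vs 'e' => DIFFER
  Position 4: 'd' vs 'a' => DIFFER
  Position 5: 'e' vs 'e' => same
Positions that differ: 4

4


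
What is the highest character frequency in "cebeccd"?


Input: cebeccd
Character counts:
  'b': 1
  'c': 3
  'd': 1
  'e': 2
Maximum frequency: 3

3


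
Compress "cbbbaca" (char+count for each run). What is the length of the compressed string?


Input: cbbbaca
Runs:
  'c' x 1 => "c1"
  'b' x 3 => "b3"
  'a' x 1 => "a1"
  'c' x 1 => "c1"
  'a' x 1 => "a1"
Compressed: "c1b3a1c1a1"
Compressed length: 10

10


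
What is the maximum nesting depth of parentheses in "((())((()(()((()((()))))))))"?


Input: "((())((()(()((()((()))))))))"
Tracking depth:
  Position 0 '(': depth becomes 1
  Position 1 '(': depth becomes 2
  Position 2 '(': depth becomes 3
  Position 3 ')': depth becomes 2
  Position 4 ')': depth becomes 1
  Position 5 '(': depth becomes 2
  Position 6 '(': depth becomes 3
  Position 7 '(': depth becomes 4
  Position 8 ')': depth becomes 3
  Position 9 '(': depth becomes 4
  Position 10 '(': depth becomes 5
  Position 11 ')': depth becomes 4
  Position 12 '(': depth becomes 5
  Position 13 '(': depth becomes 6
  Position 14 '(': depth becomes 7
  Position 15 ')': depth becomes 6
  Position 16 '(': depth becomes 7
  Position 17 '(': depth becomes 8
  Position 18 '(': depth becomes 9
  Position 19 ')': depth becomes 8
  Position 20 ')': depth becomes 7
  Position 21 ')': depth becomes 6
  Position 22 ')': depth becomes 5
  Position 23 ')': depth becomes 4
  Position 24 ')': depth becomes 3
  Position 25 ')': depth becomes 2
  Position 26 ')': depth becomes 1
  Position 27 ')': depth becomes 0
Maximum depth reached: 9

9


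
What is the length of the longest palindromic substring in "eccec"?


Input: "eccec"
Checking substrings for palindromes:
  [0:4] "ecce" (len 4) => palindrome
  [2:5] "cec" (len 3) => palindrome
  [1:3] "cc" (len 2) => palindrome
Longest palindromic substring: "ecce" with length 4

4


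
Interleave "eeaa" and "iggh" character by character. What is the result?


Interleaving "eeaa" and "iggh":
  Position 0: 'e' from first, 'i' from second => "ei"
  Position 1: 'e' from first, 'g' from second => "eg"
  Position 2: 'a' from first, 'g' from second => "ag"
  Position 3: 'a' from first, 'h' from second => "ah"
Result: eiegagah

eiegagah


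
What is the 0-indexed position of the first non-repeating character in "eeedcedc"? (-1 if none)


Input: eeedcedc
Character frequencies:
  'c': 2
  'd': 2
  'e': 4
Scanning left to right for freq == 1:
  Position 0 ('e'): freq=4, skip
  Position 1 ('e'): freq=4, skip
  Position 2 ('e'): freq=4, skip
  Position 3 ('d'): freq=2, skip
  Position 4 ('c'): freq=2, skip
  Position 5 ('e'): freq=4, skip
  Position 6 ('d'): freq=2, skip
  Position 7 ('c'): freq=2, skip
  No unique character found => answer = -1

-1


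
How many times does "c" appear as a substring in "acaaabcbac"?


Searching for "c" in "acaaabcbac"
Scanning each position:
  Position 0: "a" => no
  Position 1: "c" => MATCH
  Position 2: "a" => no
  Position 3: "a" => no
  Position 4: "a" => no
  Position 5: "b" => no
  Position 6: "c" => MATCH
  Position 7: "b" => no
  Position 8: "a" => no
  Position 9: "c" => MATCH
Total occurrences: 3

3


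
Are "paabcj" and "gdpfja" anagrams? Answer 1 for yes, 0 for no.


Strings: "paabcj", "gdpfja"
Sorted first:  aabcjp
Sorted second: adfgjp
Differ at position 1: 'a' vs 'd' => not anagrams

0


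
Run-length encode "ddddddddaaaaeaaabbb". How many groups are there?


Input: ddddddddaaaaeaaabbb
Scanning for consecutive runs:
  Group 1: 'd' x 8 (positions 0-7)
  Group 2: 'a' x 4 (positions 8-11)
  Group 3: 'e' x 1 (positions 12-12)
  Group 4: 'a' x 3 (positions 13-15)
  Group 5: 'b' x 3 (positions 16-18)
Total groups: 5

5


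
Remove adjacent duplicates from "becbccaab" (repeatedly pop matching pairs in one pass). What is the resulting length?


Input: becbccaab
Stack-based adjacent duplicate removal:
  Read 'b': push. Stack: b
  Read 'e': push. Stack: be
  Read 'c': push. Stack: bec
  Read 'b': push. Stack: becb
  Read 'c': push. Stack: becbc
  Read 'c': matches stack top 'c' => pop. Stack: becb
  Read 'a': push. Stack: becba
  Read 'a': matches stack top 'a' => pop. Stack: becb
  Read 'b': matches stack top 'b' => pop. Stack: bec
Final stack: "bec" (length 3)

3


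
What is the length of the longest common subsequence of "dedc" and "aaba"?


LCS of "dedc" and "aaba"
DP table:
           a    a    b    a
      0    0    0    0    0
  d   0    0    0    0    0
  e   0    0    0    0    0
  d   0    0    0    0    0
  c   0    0    0    0    0
LCS length = dp[4][4] = 0

0


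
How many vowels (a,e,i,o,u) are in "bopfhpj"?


Input: bopfhpj
Checking each character:
  'b' at position 0: consonant
  'o' at position 1: vowel (running total: 1)
  'p' at position 2: consonant
  'f' at position 3: consonant
  'h' at position 4: consonant
  'p' at position 5: consonant
  'j' at position 6: consonant
Total vowels: 1

1


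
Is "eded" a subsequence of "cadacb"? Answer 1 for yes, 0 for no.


Check if "eded" is a subsequence of "cadacb"
Greedy scan:
  Position 0 ('c'): no match needed
  Position 1 ('a'): no match needed
  Position 2 ('d'): no match needed
  Position 3 ('a'): no match needed
  Position 4 ('c'): no match needed
  Position 5 ('b'): no match needed
Only matched 0/4 characters => not a subsequence

0


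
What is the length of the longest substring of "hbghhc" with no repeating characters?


Input: "hbghhc"
Sliding window (track last position of each char):
  Position 0 ('h'): window [0,0] length 1 -- new best
  Position 1 ('b'): window [0,1] length 2 -- new best
  Position 2 ('g'): window [0,2] length 3 -- new best
  Position 3 ('h'): repeat (last at 0), move window start to 1
  Position 3 ('h'): window [1,3] length 3
  Position 4 ('h'): repeat (last at 3), move window start to 4
  Position 4 ('h'): window [4,4] length 1
  Position 5 ('c'): window [4,5] length 2
Longest substring with no repeats: "hbg" with length 3

3


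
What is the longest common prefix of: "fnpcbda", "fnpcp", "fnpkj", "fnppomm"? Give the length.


Words: fnpcbda, fnpcp, fnpkj, fnppomm
  Position 0: all 'f' => match
  Position 1: all 'n' => match
  Position 2: all 'p' => match
  Position 3: ('c', 'c', 'k', 'p') => mismatch, stop
LCP = "fnp" (length 3)

3


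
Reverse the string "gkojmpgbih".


Input: gkojmpgbih
Reading characters right to left:
  Position 9: 'h'
  Position 8: 'i'
  Position 7: 'b'
  Position 6: 'g'
  Position 5: 'p'
  Position 4: 'm'
  Position 3: 'j'
  Position 2: 'o'
  Position 1: 'k'
  Position 0: 'g'
Reversed: hibgpmjokg

hibgpmjokg


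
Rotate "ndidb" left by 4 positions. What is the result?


Input: "ndidb", rotate left by 4
First 4 characters: "ndid"
Remaining characters: "b"
Concatenate remaining + first: "b" + "ndid" = "bndid"

bndid


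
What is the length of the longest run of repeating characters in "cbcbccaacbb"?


Input: "cbcbccaacbb"
Scanning for longest run:
  Position 1 ('b'): new char, reset run to 1
  Position 2 ('c'): new char, reset run to 1
  Position 3 ('b'): new char, reset run to 1
  Position 4 ('c'): new char, reset run to 1
  Position 5 ('c'): continues run of 'c', length=2
  Position 6 ('a'): new char, reset run to 1
  Position 7 ('a'): continues run of 'a', length=2
  Position 8 ('c'): new char, reset run to 1
  Position 9 ('b'): new char, reset run to 1
  Position 10 ('b'): continues run of 'b', length=2
Longest run: 'c' with length 2

2


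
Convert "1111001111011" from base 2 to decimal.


Input: "1111001111011" in base 2
Positional expansion:
  Digit '1' (value 1) x 2^12 = 4096
  Digit '1' (value 1) x 2^11 = 2048
  Digit '1' (value 1) x 2^10 = 1024
  Digit '1' (value 1) x 2^9 = 512
  Digit '0' (value 0) x 2^8 = 0
  Digit '0' (value 0) x 2^7 = 0
  Digit '1' (value 1) x 2^6 = 64
  Digit '1' (value 1) x 2^5 = 32
  Digit '1' (value 1) x 2^4 = 16
  Digit '1' (value 1) x 2^3 = 8
  Digit '0' (value 0) x 2^2 = 0
  Digit '1' (value 1) x 2^1 = 2
  Digit '1' (value 1) x 2^0 = 1
Sum = 7803

7803


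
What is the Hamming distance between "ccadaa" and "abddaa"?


Comparing "ccadaa" and "abddaa" position by position:
  Position 0: 'c' vs 'a' => differ
  Position 1: 'c' vs 'b' => differ
  Position 2: 'a' vs 'd' => differ
  Position 3: 'd' vs 'd' => same
  Position 4: 'a' vs 'a' => same
  Position 5: 'a' vs 'a' => same
Total differences (Hamming distance): 3

3


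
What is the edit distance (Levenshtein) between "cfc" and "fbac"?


Computing edit distance: "cfc" -> "fbac"
DP table:
           f    b    a    c
      0    1    2    3    4
  c   1    1    2    3    3
  f   2    1    2    3    4
  c   3    2    2    3    3
Edit distance = dp[3][4] = 3

3


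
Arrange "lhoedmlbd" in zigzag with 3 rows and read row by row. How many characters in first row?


Zigzag "lhoedmlbd" into 3 rows:
Placing characters:
  'l' => row 0
  'h' => row 1
  'o' => row 2
  'e' => row 1
  'd' => row 0
  'm' => row 1
  'l' => row 2
  'b' => row 1
  'd' => row 0
Rows:
  Row 0: "ldd"
  Row 1: "hemb"
  Row 2: "ol"
First row length: 3

3


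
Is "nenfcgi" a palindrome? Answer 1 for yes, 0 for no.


Input: nenfcgi
Reversed: igcfnen
  Compare pos 0 ('n') with pos 6 ('i'): MISMATCH
  Compare pos 1 ('e') with pos 5 ('g'): MISMATCH
  Compare pos 2 ('n') with pos 4 ('c'): MISMATCH
Result: not a palindrome

0


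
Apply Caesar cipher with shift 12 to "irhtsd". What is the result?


Caesar cipher: shift "irhtsd" by 12
  'i' (pos 8) + 12 = pos 20 = 'u'
  'r' (pos 17) + 12 = pos 3 = 'd'
  'h' (pos 7) + 12 = pos 19 = 't'
  't' (pos 19) + 12 = pos 5 = 'f'
  's' (pos 18) + 12 = pos 4 = 'e'
  'd' (pos 3) + 12 = pos 15 = 'p'
Result: udtfep

udtfep


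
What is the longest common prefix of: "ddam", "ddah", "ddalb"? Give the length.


Words: ddam, ddah, ddalb
  Position 0: all 'd' => match
  Position 1: all 'd' => match
  Position 2: all 'a' => match
  Position 3: ('m', 'h', 'l') => mismatch, stop
LCP = "dda" (length 3)

3


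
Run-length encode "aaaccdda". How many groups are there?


Input: aaaccdda
Scanning for consecutive runs:
  Group 1: 'a' x 3 (positions 0-2)
  Group 2: 'c' x 2 (positions 3-4)
  Group 3: 'd' x 2 (positions 5-6)
  Group 4: 'a' x 1 (positions 7-7)
Total groups: 4

4


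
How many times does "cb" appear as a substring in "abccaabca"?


Searching for "cb" in "abccaabca"
Scanning each position:
  Position 0: "ab" => no
  Position 1: "bc" => no
  Position 2: "cc" => no
  Position 3: "ca" => no
  Position 4: "aa" => no
  Position 5: "ab" => no
  Position 6: "bc" => no
  Position 7: "ca" => no
Total occurrences: 0

0


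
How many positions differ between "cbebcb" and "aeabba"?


Comparing "cbebcb" and "aeabba" position by position:
  Position 0: 'c' vs 'a' => DIFFER
  Position 1: 'b' vs 'e' => DIFFER
  Position 2: 'e' vs 'a' => DIFFER
  Position 3: 'b' vs 'b' => same
  Position 4: 'c' vs 'b' => DIFFER
  Position 5: 'b' vs 'a' => DIFFER
Positions that differ: 5

5


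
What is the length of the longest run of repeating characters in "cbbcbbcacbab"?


Input: "cbbcbbcacbab"
Scanning for longest run:
  Position 1 ('b'): new char, reset run to 1
  Position 2 ('b'): continues run of 'b', length=2
  Position 3 ('c'): new char, reset run to 1
  Position 4 ('b'): new char, reset run to 1
  Position 5 ('b'): continues run of 'b', length=2
  Position 6 ('c'): new char, reset run to 1
  Position 7 ('a'): new char, reset run to 1
  Position 8 ('c'): new char, reset run to 1
  Position 9 ('b'): new char, reset run to 1
  Position 10 ('a'): new char, reset run to 1
  Position 11 ('b'): new char, reset run to 1
Longest run: 'b' with length 2

2


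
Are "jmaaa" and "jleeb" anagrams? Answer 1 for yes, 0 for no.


Strings: "jmaaa", "jleeb"
Sorted first:  aaajm
Sorted second: beejl
Differ at position 0: 'a' vs 'b' => not anagrams

0


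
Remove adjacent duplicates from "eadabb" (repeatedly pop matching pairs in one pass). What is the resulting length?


Input: eadabb
Stack-based adjacent duplicate removal:
  Read 'e': push. Stack: e
  Read 'a': push. Stack: ea
  Read 'd': push. Stack: ead
  Read 'a': push. Stack: eada
  Read 'b': push. Stack: eadab
  Read 'b': matches stack top 'b' => pop. Stack: eada
Final stack: "eada" (length 4)

4


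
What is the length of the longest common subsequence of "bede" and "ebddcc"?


LCS of "bede" and "ebddcc"
DP table:
           e    b    d    d    c    c
      0    0    0    0    0    0    0
  b   0    0    1    1    1    1    1
  e   0    1    1    1    1    1    1
  d   0    1    1    2    2    2    2
  e   0    1    1    2    2    2    2
LCS length = dp[4][6] = 2

2


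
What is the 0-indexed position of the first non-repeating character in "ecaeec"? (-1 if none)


Input: ecaeec
Character frequencies:
  'a': 1
  'c': 2
  'e': 3
Scanning left to right for freq == 1:
  Position 0 ('e'): freq=3, skip
  Position 1 ('c'): freq=2, skip
  Position 2 ('a'): unique! => answer = 2

2


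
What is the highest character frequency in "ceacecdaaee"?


Input: ceacecdaaee
Character counts:
  'a': 3
  'c': 3
  'd': 1
  'e': 4
Maximum frequency: 4

4


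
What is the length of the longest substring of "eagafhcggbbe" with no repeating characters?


Input: "eagafhcggbbe"
Sliding window (track last position of each char):
  Position 0 ('e'): window [0,0] length 1 -- new best
  Position 1 ('a'): window [0,1] length 2 -- new best
  Position 2 ('g'): window [0,2] length 3 -- new best
  Position 3 ('a'): repeat (last at 1), move window start to 2
  Position 3 ('a'): window [2,3] length 2
  Position 4 ('f'): window [2,4] length 3
  Position 5 ('h'): window [2,5] length 4 -- new best
  Position 6 ('c'): window [2,6] length 5 -- new best
  Position 7 ('g'): repeat (last at 2), move window start to 3
  Position 7 ('g'): window [3,7] length 5
  Position 8 ('g'): repeat (last at 7), move window start to 8
  Position 8 ('g'): window [8,8] length 1
  Position 9 ('b'): window [8,9] length 2
  Position 10 ('b'): repeat (last at 9), move window start to 10
  Position 10 ('b'): window [10,10] length 1
  Position 11 ('e'): window [10,11] length 2
Longest substring with no repeats: "gafhc" with length 5

5


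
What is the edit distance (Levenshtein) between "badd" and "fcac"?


Computing edit distance: "badd" -> "fcac"
DP table:
           f    c    a    c
      0    1    2    3    4
  b   1    1    2    3    4
  a   2    2    2    2    3
  d   3    3    3    3    3
  d   4    4    4    4    4
Edit distance = dp[4][4] = 4

4


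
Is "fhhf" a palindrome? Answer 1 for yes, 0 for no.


Input: fhhf
Reversed: fhhf
  Compare pos 0 ('f') with pos 3 ('f'): match
  Compare pos 1 ('h') with pos 2 ('h'): match
Result: palindrome

1


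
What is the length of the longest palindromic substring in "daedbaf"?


Input: "daedbaf"
Checking substrings for palindromes:
  No multi-char palindromic substrings found
Longest palindromic substring: "d" with length 1

1


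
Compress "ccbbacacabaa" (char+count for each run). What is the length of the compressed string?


Input: ccbbacacabaa
Runs:
  'c' x 2 => "c2"
  'b' x 2 => "b2"
  'a' x 1 => "a1"
  'c' x 1 => "c1"
  'a' x 1 => "a1"
  'c' x 1 => "c1"
  'a' x 1 => "a1"
  'b' x 1 => "b1"
  'a' x 2 => "a2"
Compressed: "c2b2a1c1a1c1a1b1a2"
Compressed length: 18

18


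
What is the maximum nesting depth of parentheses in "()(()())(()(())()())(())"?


Input: "()(()())(()(())()())(())"
Tracking depth:
  Position 0 '(': depth becomes 1
  Position 1 ')': depth becomes 0
  Position 2 '(': depth becomes 1
  Position 3 '(': depth becomes 2
  Position 4 ')': depth becomes 1
  Position 5 '(': depth becomes 2
  Position 6 ')': depth becomes 1
  Position 7 ')': depth becomes 0
  Position 8 '(': depth becomes 1
  Position 9 '(': depth becomes 2
  Position 10 ')': depth becomes 1
  Position 11 '(': depth becomes 2
  Position 12 '(': depth becomes 3
  Position 13 ')': depth becomes 2
  Position 14 ')': depth becomes 1
  Position 15 '(': depth becomes 2
  Position 16 ')': depth becomes 1
  Position 17 '(': depth becomes 2
  Position 18 ')': depth becomes 1
  Position 19 ')': depth becomes 0
  Position 20 '(': depth becomes 1
  Position 21 '(': depth becomes 2
  Position 22 ')': depth becomes 1
  Position 23 ')': depth becomes 0
Maximum depth reached: 3

3


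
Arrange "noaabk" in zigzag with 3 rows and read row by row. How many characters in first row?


Zigzag "noaabk" into 3 rows:
Placing characters:
  'n' => row 0
  'o' => row 1
  'a' => row 2
  'a' => row 1
  'b' => row 0
  'k' => row 1
Rows:
  Row 0: "nb"
  Row 1: "oak"
  Row 2: "a"
First row length: 2

2


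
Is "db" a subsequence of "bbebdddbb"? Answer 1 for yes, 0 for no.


Check if "db" is a subsequence of "bbebdddbb"
Greedy scan:
  Position 0 ('b'): no match needed
  Position 1 ('b'): no match needed
  Position 2 ('e'): no match needed
  Position 3 ('b'): no match needed
  Position 4 ('d'): matches sub[0] = 'd'
  Position 5 ('d'): no match needed
  Position 6 ('d'): no match needed
  Position 7 ('b'): matches sub[1] = 'b'
  Position 8 ('b'): no match needed
All 2 characters matched => is a subsequence

1


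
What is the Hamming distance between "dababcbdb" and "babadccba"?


Comparing "dababcbdb" and "babadccba" position by position:
  Position 0: 'd' vs 'b' => differ
  Position 1: 'a' vs 'a' => same
  Position 2: 'b' vs 'b' => same
  Position 3: 'a' vs 'a' => same
  Position 4: 'b' vs 'd' => differ
  Position 5: 'c' vs 'c' => same
  Position 6: 'b' vs 'c' => differ
  Position 7: 'd' vs 'b' => differ
  Position 8: 'b' vs 'a' => differ
Total differences (Hamming distance): 5

5


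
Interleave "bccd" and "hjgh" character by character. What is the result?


Interleaving "bccd" and "hjgh":
  Position 0: 'b' from first, 'h' from second => "bh"
  Position 1: 'c' from first, 'j' from second => "cj"
  Position 2: 'c' from first, 'g' from second => "cg"
  Position 3: 'd' from first, 'h' from second => "dh"
Result: bhcjcgdh

bhcjcgdh


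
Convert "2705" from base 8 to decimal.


Input: "2705" in base 8
Positional expansion:
  Digit '2' (value 2) x 8^3 = 1024
  Digit '7' (value 7) x 8^2 = 448
  Digit '0' (value 0) x 8^1 = 0
  Digit '5' (value 5) x 8^0 = 5
Sum = 1477

1477


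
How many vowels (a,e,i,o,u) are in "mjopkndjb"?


Input: mjopkndjb
Checking each character:
  'm' at position 0: consonant
  'j' at position 1: consonant
  'o' at position 2: vowel (running total: 1)
  'p' at position 3: consonant
  'k' at position 4: consonant
  'n' at position 5: consonant
  'd' at position 6: consonant
  'j' at position 7: consonant
  'b' at position 8: consonant
Total vowels: 1

1


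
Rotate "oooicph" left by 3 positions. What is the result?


Input: "oooicph", rotate left by 3
First 3 characters: "ooo"
Remaining characters: "icph"
Concatenate remaining + first: "icph" + "ooo" = "icphooo"

icphooo


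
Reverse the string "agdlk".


Input: agdlk
Reading characters right to left:
  Position 4: 'k'
  Position 3: 'l'
  Position 2: 'd'
  Position 1: 'g'
  Position 0: 'a'
Reversed: kldga

kldga


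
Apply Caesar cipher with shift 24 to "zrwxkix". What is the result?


Caesar cipher: shift "zrwxkix" by 24
  'z' (pos 25) + 24 = pos 23 = 'x'
  'r' (pos 17) + 24 = pos 15 = 'p'
  'w' (pos 22) + 24 = pos 20 = 'u'
  'x' (pos 23) + 24 = pos 21 = 'v'
  'k' (pos 10) + 24 = pos 8 = 'i'
  'i' (pos 8) + 24 = pos 6 = 'g'
  'x' (pos 23) + 24 = pos 21 = 'v'
Result: xpuvigv

xpuvigv


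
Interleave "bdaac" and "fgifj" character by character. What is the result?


Interleaving "bdaac" and "fgifj":
  Position 0: 'b' from first, 'f' from second => "bf"
  Position 1: 'd' from first, 'g' from second => "dg"
  Position 2: 'a' from first, 'i' from second => "ai"
  Position 3: 'a' from first, 'f' from second => "af"
  Position 4: 'c' from first, 'j' from second => "cj"
Result: bfdgaiafcj

bfdgaiafcj


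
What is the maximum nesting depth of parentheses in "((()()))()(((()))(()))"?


Input: "((()()))()(((()))(()))"
Tracking depth:
  Position 0 '(': depth becomes 1
  Position 1 '(': depth becomes 2
  Position 2 '(': depth becomes 3
  Position 3 ')': depth becomes 2
  Position 4 '(': depth becomes 3
  Position 5 ')': depth becomes 2
  Position 6 ')': depth becomes 1
  Position 7 ')': depth becomes 0
  Position 8 '(': depth becomes 1
  Position 9 ')': depth becomes 0
  Position 10 '(': depth becomes 1
  Position 11 '(': depth becomes 2
  Position 12 '(': depth becomes 3
  Position 13 '(': depth becomes 4
  Position 14 ')': depth becomes 3
  Position 15 ')': depth becomes 2
  Position 16 ')': depth becomes 1
  Position 17 '(': depth becomes 2
  Position 18 '(': depth becomes 3
  Position 19 ')': depth becomes 2
  Position 20 ')': depth becomes 1
  Position 21 ')': depth becomes 0
Maximum depth reached: 4

4


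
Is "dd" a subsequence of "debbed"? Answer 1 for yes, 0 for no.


Check if "dd" is a subsequence of "debbed"
Greedy scan:
  Position 0 ('d'): matches sub[0] = 'd'
  Position 1 ('e'): no match needed
  Position 2 ('b'): no match needed
  Position 3 ('b'): no match needed
  Position 4 ('e'): no match needed
  Position 5 ('d'): matches sub[1] = 'd'
All 2 characters matched => is a subsequence

1


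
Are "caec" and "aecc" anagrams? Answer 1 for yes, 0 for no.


Strings: "caec", "aecc"
Sorted first:  acce
Sorted second: acce
Sorted forms match => anagrams

1


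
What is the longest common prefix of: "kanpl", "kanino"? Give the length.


Words: kanpl, kanino
  Position 0: all 'k' => match
  Position 1: all 'a' => match
  Position 2: all 'n' => match
  Position 3: ('p', 'i') => mismatch, stop
LCP = "kan" (length 3)

3


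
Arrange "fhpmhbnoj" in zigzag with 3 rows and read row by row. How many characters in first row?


Zigzag "fhpmhbnoj" into 3 rows:
Placing characters:
  'f' => row 0
  'h' => row 1
  'p' => row 2
  'm' => row 1
  'h' => row 0
  'b' => row 1
  'n' => row 2
  'o' => row 1
  'j' => row 0
Rows:
  Row 0: "fhj"
  Row 1: "hmbo"
  Row 2: "pn"
First row length: 3

3


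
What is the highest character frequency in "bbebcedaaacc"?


Input: bbebcedaaacc
Character counts:
  'a': 3
  'b': 3
  'c': 3
  'd': 1
  'e': 2
Maximum frequency: 3

3


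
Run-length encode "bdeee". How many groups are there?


Input: bdeee
Scanning for consecutive runs:
  Group 1: 'b' x 1 (positions 0-0)
  Group 2: 'd' x 1 (positions 1-1)
  Group 3: 'e' x 3 (positions 2-4)
Total groups: 3

3


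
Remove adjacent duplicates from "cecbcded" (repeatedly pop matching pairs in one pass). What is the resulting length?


Input: cecbcded
Stack-based adjacent duplicate removal:
  Read 'c': push. Stack: c
  Read 'e': push. Stack: ce
  Read 'c': push. Stack: cec
  Read 'b': push. Stack: cecb
  Read 'c': push. Stack: cecbc
  Read 'd': push. Stack: cecbcd
  Read 'e': push. Stack: cecbcde
  Read 'd': push. Stack: cecbcded
Final stack: "cecbcded" (length 8)

8


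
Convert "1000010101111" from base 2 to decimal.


Input: "1000010101111" in base 2
Positional expansion:
  Digit '1' (value 1) x 2^12 = 4096
  Digit '0' (value 0) x 2^11 = 0
  Digit '0' (value 0) x 2^10 = 0
  Digit '0' (value 0) x 2^9 = 0
  Digit '0' (value 0) x 2^8 = 0
  Digit '1' (value 1) x 2^7 = 128
  Digit '0' (value 0) x 2^6 = 0
  Digit '1' (value 1) x 2^5 = 32
  Digit '0' (value 0) x 2^4 = 0
  Digit '1' (value 1) x 2^3 = 8
  Digit '1' (value 1) x 2^2 = 4
  Digit '1' (value 1) x 2^1 = 2
  Digit '1' (value 1) x 2^0 = 1
Sum = 4271

4271


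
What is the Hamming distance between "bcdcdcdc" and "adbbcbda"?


Comparing "bcdcdcdc" and "adbbcbda" position by position:
  Position 0: 'b' vs 'a' => differ
  Position 1: 'c' vs 'd' => differ
  Position 2: 'd' vs 'b' => differ
  Position 3: 'c' vs 'b' => differ
  Position 4: 'd' vs 'c' => differ
  Position 5: 'c' vs 'b' => differ
  Position 6: 'd' vs 'd' => same
  Position 7: 'c' vs 'a' => differ
Total differences (Hamming distance): 7

7


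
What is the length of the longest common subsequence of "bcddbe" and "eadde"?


LCS of "bcddbe" and "eadde"
DP table:
           e    a    d    d    e
      0    0    0    0    0    0
  b   0    0    0    0    0    0
  c   0    0    0    0    0    0
  d   0    0    0    1    1    1
  d   0    0    0    1    2    2
  b   0    0    0    1    2    2
  e   0    1    1    1    2    3
LCS length = dp[6][5] = 3

3


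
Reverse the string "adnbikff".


Input: adnbikff
Reading characters right to left:
  Position 7: 'f'
  Position 6: 'f'
  Position 5: 'k'
  Position 4: 'i'
  Position 3: 'b'
  Position 2: 'n'
  Position 1: 'd'
  Position 0: 'a'
Reversed: ffkibnda

ffkibnda


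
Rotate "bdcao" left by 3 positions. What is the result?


Input: "bdcao", rotate left by 3
First 3 characters: "bdc"
Remaining characters: "ao"
Concatenate remaining + first: "ao" + "bdc" = "aobdc"

aobdc


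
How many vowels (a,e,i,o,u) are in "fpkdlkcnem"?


Input: fpkdlkcnem
Checking each character:
  'f' at position 0: consonant
  'p' at position 1: consonant
  'k' at position 2: consonant
  'd' at position 3: consonant
  'l' at position 4: consonant
  'k' at position 5: consonant
  'c' at position 6: consonant
  'n' at position 7: consonant
  'e' at position 8: vowel (running total: 1)
  'm' at position 9: consonant
Total vowels: 1

1


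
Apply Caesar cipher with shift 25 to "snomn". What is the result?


Caesar cipher: shift "snomn" by 25
  's' (pos 18) + 25 = pos 17 = 'r'
  'n' (pos 13) + 25 = pos 12 = 'm'
  'o' (pos 14) + 25 = pos 13 = 'n'
  'm' (pos 12) + 25 = pos 11 = 'l'
  'n' (pos 13) + 25 = pos 12 = 'm'
Result: rmnlm

rmnlm


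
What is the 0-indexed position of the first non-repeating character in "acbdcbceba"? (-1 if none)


Input: acbdcbceba
Character frequencies:
  'a': 2
  'b': 3
  'c': 3
  'd': 1
  'e': 1
Scanning left to right for freq == 1:
  Position 0 ('a'): freq=2, skip
  Position 1 ('c'): freq=3, skip
  Position 2 ('b'): freq=3, skip
  Position 3 ('d'): unique! => answer = 3

3


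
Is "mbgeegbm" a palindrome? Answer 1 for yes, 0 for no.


Input: mbgeegbm
Reversed: mbgeegbm
  Compare pos 0 ('m') with pos 7 ('m'): match
  Compare pos 1 ('b') with pos 6 ('b'): match
  Compare pos 2 ('g') with pos 5 ('g'): match
  Compare pos 3 ('e') with pos 4 ('e'): match
Result: palindrome

1


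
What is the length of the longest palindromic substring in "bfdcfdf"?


Input: "bfdcfdf"
Checking substrings for palindromes:
  [4:7] "fdf" (len 3) => palindrome
Longest palindromic substring: "fdf" with length 3

3


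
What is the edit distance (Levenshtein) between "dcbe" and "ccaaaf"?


Computing edit distance: "dcbe" -> "ccaaaf"
DP table:
           c    c    a    a    a    f
      0    1    2    3    4    5    6
  d   1    1    2    3    4    5    6
  c   2    1    1    2    3    4    5
  b   3    2    2    2    3    4    5
  e   4    3    3    3    3    4    5
Edit distance = dp[4][6] = 5

5


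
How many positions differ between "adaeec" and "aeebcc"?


Comparing "adaeec" and "aeebcc" position by position:
  Position 0: 'a' vs 'a' => same
  Position 1: 'd' vs 'e' => DIFFER
  Position 2: 'a' vs 'e' => DIFFER
  Position 3: 'e' vs 'b' => DIFFER
  Position 4: 'e' vs 'c' => DIFFER
  Position 5: 'c' vs 'c' => same
Positions that differ: 4

4


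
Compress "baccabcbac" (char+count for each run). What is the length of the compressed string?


Input: baccabcbac
Runs:
  'b' x 1 => "b1"
  'a' x 1 => "a1"
  'c' x 2 => "c2"
  'a' x 1 => "a1"
  'b' x 1 => "b1"
  'c' x 1 => "c1"
  'b' x 1 => "b1"
  'a' x 1 => "a1"
  'c' x 1 => "c1"
Compressed: "b1a1c2a1b1c1b1a1c1"
Compressed length: 18

18


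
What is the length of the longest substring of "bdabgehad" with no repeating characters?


Input: "bdabgehad"
Sliding window (track last position of each char):
  Position 0 ('b'): window [0,0] length 1 -- new best
  Position 1 ('d'): window [0,1] length 2 -- new best
  Position 2 ('a'): window [0,2] length 3 -- new best
  Position 3 ('b'): repeat (last at 0), move window start to 1
  Position 3 ('b'): window [1,3] length 3
  Position 4 ('g'): window [1,4] length 4 -- new best
  Position 5 ('e'): window [1,5] length 5 -- new best
  Position 6 ('h'): window [1,6] length 6 -- new best
  Position 7 ('a'): repeat (last at 2), move window start to 3
  Position 7 ('a'): window [3,7] length 5
  Position 8 ('d'): window [3,8] length 6
Longest substring with no repeats: "dabgeh" with length 6

6


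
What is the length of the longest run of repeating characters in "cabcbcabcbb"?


Input: "cabcbcabcbb"
Scanning for longest run:
  Position 1 ('a'): new char, reset run to 1
  Position 2 ('b'): new char, reset run to 1
  Position 3 ('c'): new char, reset run to 1
  Position 4 ('b'): new char, reset run to 1
  Position 5 ('c'): new char, reset run to 1
  Position 6 ('a'): new char, reset run to 1
  Position 7 ('b'): new char, reset run to 1
  Position 8 ('c'): new char, reset run to 1
  Position 9 ('b'): new char, reset run to 1
  Position 10 ('b'): continues run of 'b', length=2
Longest run: 'b' with length 2

2


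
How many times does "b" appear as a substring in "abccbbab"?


Searching for "b" in "abccbbab"
Scanning each position:
  Position 0: "a" => no
  Position 1: "b" => MATCH
  Position 2: "c" => no
  Position 3: "c" => no
  Position 4: "b" => MATCH
  Position 5: "b" => MATCH
  Position 6: "a" => no
  Position 7: "b" => MATCH
Total occurrences: 4

4


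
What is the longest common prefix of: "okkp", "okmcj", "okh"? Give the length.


Words: okkp, okmcj, okh
  Position 0: all 'o' => match
  Position 1: all 'k' => match
  Position 2: ('k', 'm', 'h') => mismatch, stop
LCP = "ok" (length 2)

2


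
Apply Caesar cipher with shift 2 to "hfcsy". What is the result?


Caesar cipher: shift "hfcsy" by 2
  'h' (pos 7) + 2 = pos 9 = 'j'
  'f' (pos 5) + 2 = pos 7 = 'h'
  'c' (pos 2) + 2 = pos 4 = 'e'
  's' (pos 18) + 2 = pos 20 = 'u'
  'y' (pos 24) + 2 = pos 0 = 'a'
Result: jheua

jheua


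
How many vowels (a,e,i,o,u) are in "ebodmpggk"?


Input: ebodmpggk
Checking each character:
  'e' at position 0: vowel (running total: 1)
  'b' at position 1: consonant
  'o' at position 2: vowel (running total: 2)
  'd' at position 3: consonant
  'm' at position 4: consonant
  'p' at position 5: consonant
  'g' at position 6: consonant
  'g' at position 7: consonant
  'k' at position 8: consonant
Total vowels: 2

2


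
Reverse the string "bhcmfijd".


Input: bhcmfijd
Reading characters right to left:
  Position 7: 'd'
  Position 6: 'j'
  Position 5: 'i'
  Position 4: 'f'
  Position 3: 'm'
  Position 2: 'c'
  Position 1: 'h'
  Position 0: 'b'
Reversed: djifmchb

djifmchb


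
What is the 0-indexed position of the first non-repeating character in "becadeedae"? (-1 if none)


Input: becadeedae
Character frequencies:
  'a': 2
  'b': 1
  'c': 1
  'd': 2
  'e': 4
Scanning left to right for freq == 1:
  Position 0 ('b'): unique! => answer = 0

0


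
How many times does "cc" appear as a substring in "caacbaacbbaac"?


Searching for "cc" in "caacbaacbbaac"
Scanning each position:
  Position 0: "ca" => no
  Position 1: "aa" => no
  Position 2: "ac" => no
  Position 3: "cb" => no
  Position 4: "ba" => no
  Position 5: "aa" => no
  Position 6: "ac" => no
  Position 7: "cb" => no
  Position 8: "bb" => no
  Position 9: "ba" => no
  Position 10: "aa" => no
  Position 11: "ac" => no
Total occurrences: 0

0


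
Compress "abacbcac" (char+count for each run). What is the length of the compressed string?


Input: abacbcac
Runs:
  'a' x 1 => "a1"
  'b' x 1 => "b1"
  'a' x 1 => "a1"
  'c' x 1 => "c1"
  'b' x 1 => "b1"
  'c' x 1 => "c1"
  'a' x 1 => "a1"
  'c' x 1 => "c1"
Compressed: "a1b1a1c1b1c1a1c1"
Compressed length: 16

16


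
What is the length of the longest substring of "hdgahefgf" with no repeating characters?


Input: "hdgahefgf"
Sliding window (track last position of each char):
  Position 0 ('h'): window [0,0] length 1 -- new best
  Position 1 ('d'): window [0,1] length 2 -- new best
  Position 2 ('g'): window [0,2] length 3 -- new best
  Position 3 ('a'): window [0,3] length 4 -- new best
  Position 4 ('h'): repeat (last at 0), move window start to 1
  Position 4 ('h'): window [1,4] length 4
  Position 5 ('e'): window [1,5] length 5 -- new best
  Position 6 ('f'): window [1,6] length 6 -- new best
  Position 7 ('g'): repeat (last at 2), move window start to 3
  Position 7 ('g'): window [3,7] length 5
  Position 8 ('f'): repeat (last at 6), move window start to 7
  Position 8 ('f'): window [7,8] length 2
Longest substring with no repeats: "dgahef" with length 6

6


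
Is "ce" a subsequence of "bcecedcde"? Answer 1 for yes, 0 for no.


Check if "ce" is a subsequence of "bcecedcde"
Greedy scan:
  Position 0 ('b'): no match needed
  Position 1 ('c'): matches sub[0] = 'c'
  Position 2 ('e'): matches sub[1] = 'e'
  Position 3 ('c'): no match needed
  Position 4 ('e'): no match needed
  Position 5 ('d'): no match needed
  Position 6 ('c'): no match needed
  Position 7 ('d'): no match needed
  Position 8 ('e'): no match needed
All 2 characters matched => is a subsequence

1
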